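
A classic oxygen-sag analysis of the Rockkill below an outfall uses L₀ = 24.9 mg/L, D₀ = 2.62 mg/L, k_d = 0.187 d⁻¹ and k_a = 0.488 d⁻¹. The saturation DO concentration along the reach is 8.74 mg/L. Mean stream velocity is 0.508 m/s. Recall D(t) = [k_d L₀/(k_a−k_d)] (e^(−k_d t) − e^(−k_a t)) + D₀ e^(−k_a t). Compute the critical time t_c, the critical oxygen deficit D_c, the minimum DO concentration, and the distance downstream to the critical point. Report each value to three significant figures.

t_c = [1/(k_a−k_d)] ln[(k_a/k_d)(1 − D₀(k_a−k_d)/(k_d L₀))]
= [1/(0.488−0.187)] ln[(0.488/0.187)(1 − 2.62×0.3010/(0.187×24.9))]
= (1/0.3010) ln[2.610 × 0.8306] = 3.322 × ln(2.168) = 3.322 × 0.7736 = 2.570 d.
L(t_c) = L₀ e^(−k_d t_c) = 24.9 × 0.6184 = 15.40 mg/L, and at the critical point k_a D_c = k_d L, so D_c = (0.187/0.488) × 15.40 = 5.900 mg/L.
Minimum DO = C_s − D_c = 8.74 − 5.900 = 2.840 mg/L.
x_c = v t_c = 0.508 m/s × 2.570 d × 86400 s/d = 112800 m ≈ 113 km.

t_c ≈ 2.57 d; D_c ≈ 5.90 mg/L; min DO ≈ 2.84 mg/L; x_c ≈ 113 km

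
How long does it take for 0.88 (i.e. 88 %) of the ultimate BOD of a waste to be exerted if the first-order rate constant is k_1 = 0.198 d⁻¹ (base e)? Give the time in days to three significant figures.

y/L₀ = 1 − e^(−k_1 t) = 0.88 ⇒ e^(−k_1 t) = 0.120
t = −ln(0.120) / 0.198 = 2.120 / 0.198 = 10.71 d.

t ≈ 10.7 d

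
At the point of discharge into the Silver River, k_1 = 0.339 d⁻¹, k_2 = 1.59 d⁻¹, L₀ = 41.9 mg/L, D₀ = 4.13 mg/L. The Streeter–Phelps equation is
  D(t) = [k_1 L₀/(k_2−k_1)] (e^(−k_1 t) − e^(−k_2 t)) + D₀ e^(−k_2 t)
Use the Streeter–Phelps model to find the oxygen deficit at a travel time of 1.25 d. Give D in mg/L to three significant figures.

D ≈ 6.44 mg/L

k_1 L₀/(k_2−k_1) = 0.339×41.9/(1.59−0.339) = 14.20/1.251 = 11.35 mg/L.
e^(−k_1 t) = e^(−0.339×1.250) = 0.6546; e^(−k_2 t) = e^(−1.59×1.250) = 0.1370.
D = 11.35 × (0.6546 − 0.1370) + 4.13 × 0.1370 = 5.876 + 0.5660 = 6.442 mg/L.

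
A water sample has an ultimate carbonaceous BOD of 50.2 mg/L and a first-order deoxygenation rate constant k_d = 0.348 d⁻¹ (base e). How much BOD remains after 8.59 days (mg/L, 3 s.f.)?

L_t = L₀ e^(−k_d t) = 50.2 × e^(−0.348×8.59) = 50.2 × 0.05032 = 2.526 mg/L.

L ≈ 2.53 mg/L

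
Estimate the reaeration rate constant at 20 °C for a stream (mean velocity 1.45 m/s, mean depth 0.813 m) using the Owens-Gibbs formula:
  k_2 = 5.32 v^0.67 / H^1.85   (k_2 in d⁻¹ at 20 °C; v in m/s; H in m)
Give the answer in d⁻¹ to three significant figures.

k_2 = 5.32 × 1.45^0.67 / 0.813^1.85 = 5.32 × 1.283 / 0.6818 = 10.01 d⁻¹.

k_2 ≈ 10.0 d⁻¹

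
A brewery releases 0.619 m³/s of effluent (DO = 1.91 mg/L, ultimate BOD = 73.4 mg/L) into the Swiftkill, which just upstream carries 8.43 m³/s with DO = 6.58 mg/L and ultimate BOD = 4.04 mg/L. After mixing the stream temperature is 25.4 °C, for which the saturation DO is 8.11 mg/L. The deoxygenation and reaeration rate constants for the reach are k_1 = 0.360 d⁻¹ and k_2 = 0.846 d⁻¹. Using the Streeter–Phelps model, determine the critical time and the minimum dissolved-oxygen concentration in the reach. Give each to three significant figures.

Mixed DO = (8.43×6.58 + 0.619×1.91)/(8.43+0.619) = 56.65/9.049 = 6.261 mg/L.
Mixed L₀ = (8.43×4.04 + 0.619×73.4)/(9.049) = 79.49/9.049 = 8.785 mg/L.
Initial deficit D₀ = C_s − DO₀ = 8.11 − 6.261 = 1.849 mg/L.
t_c = (1/0.4860) ln[(0.846/0.360)(1 − 1.849×0.4860/(0.360×8.785))] = 2.058 × ln(1.682) = 1.070 d.
D_c = (0.360/0.846) × 8.785 × e^(−0.360×1.070) = 0.4255 × 8.785 × 0.6803 = 2.543 mg/L.
Minimum DO = 8.11 − 2.543 = 5.567 mg/L.

t_c ≈ 1.07 d; minimum DO ≈ 5.57 mg/L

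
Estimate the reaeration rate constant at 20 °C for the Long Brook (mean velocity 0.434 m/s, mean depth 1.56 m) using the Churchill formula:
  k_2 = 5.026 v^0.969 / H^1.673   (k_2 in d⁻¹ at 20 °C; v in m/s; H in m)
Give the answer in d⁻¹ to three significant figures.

k_2 = 5.026 × 0.434^0.969 / 1.56^1.673 = 5.026 × 0.4454 / 2.104 = 1.064 d⁻¹.

k_2 ≈ 1.06 d⁻¹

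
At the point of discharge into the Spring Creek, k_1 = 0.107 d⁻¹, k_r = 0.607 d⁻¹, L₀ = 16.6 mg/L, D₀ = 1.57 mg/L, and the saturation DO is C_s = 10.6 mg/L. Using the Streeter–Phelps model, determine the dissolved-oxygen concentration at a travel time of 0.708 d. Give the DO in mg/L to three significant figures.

k_1 L₀/(k_r−k_1) = 0.107×16.6/(0.607−0.107) = 1.776/0.5000 = 3.552 mg/L.
e^(−k_1 t) = e^(−0.107×0.7080) = 0.9270; e^(−k_r t) = e^(−0.607×0.7080) = 0.6507.
D = 3.552 × (0.9270 − 0.6507) + 1.57 × 0.6507 = 0.9818 + 1.022 = 2.003 mg/L.
DO = C_s − D = 10.6 − 2.003 = 8.597 mg/L.

DO ≈ 8.60 mg/L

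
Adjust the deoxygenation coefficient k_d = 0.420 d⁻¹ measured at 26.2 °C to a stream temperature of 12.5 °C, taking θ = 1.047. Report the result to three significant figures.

k_d ≈ 0.224 d⁻¹

k_d(T₂) = k_d(T₁) · θ^(T₂−T₁) = 0.420 × 1.047^(12.5−26.2)
= 0.420 × 1.047^-13.7 = 0.420 × 0.5330 = 0.2239 d⁻¹.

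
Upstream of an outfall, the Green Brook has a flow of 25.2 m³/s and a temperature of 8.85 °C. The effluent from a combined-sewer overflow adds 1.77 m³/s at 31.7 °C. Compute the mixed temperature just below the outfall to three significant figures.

10.3 °C

Flow-weighted mixing: C = (Q_r C_r + Q_w C_w)/(Q_r + Q_w)
= (25.2×8.85 + 1.77×31.7)/(25.2 + 1.77) = 279.1/26.97 = 10.35 °C.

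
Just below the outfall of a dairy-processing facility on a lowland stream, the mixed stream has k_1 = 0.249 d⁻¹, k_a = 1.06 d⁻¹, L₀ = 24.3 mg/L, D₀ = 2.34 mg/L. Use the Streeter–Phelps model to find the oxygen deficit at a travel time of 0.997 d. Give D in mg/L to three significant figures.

D ≈ 4.04 mg/L

k_1 L₀/(k_a−k_1) = 0.249×24.3/(1.06−0.249) = 6.051/0.8110 = 7.461 mg/L.
e^(−k_1 t) = e^(−0.249×0.9970) = 0.7802; e^(−k_a t) = e^(−1.06×0.9970) = 0.3476.
D = 7.461 × (0.7802 − 0.3476) + 2.34 × 0.3476 = 3.228 + 0.8133 = 4.041 mg/L.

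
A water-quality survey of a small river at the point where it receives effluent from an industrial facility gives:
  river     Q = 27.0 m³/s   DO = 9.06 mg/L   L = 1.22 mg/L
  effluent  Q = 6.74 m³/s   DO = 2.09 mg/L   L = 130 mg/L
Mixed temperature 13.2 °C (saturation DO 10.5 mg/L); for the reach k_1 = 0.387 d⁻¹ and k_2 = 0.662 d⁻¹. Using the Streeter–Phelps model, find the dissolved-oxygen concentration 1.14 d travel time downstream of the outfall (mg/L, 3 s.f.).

Mixed DO = (27.0×9.06 + 6.74×2.09)/(27.0+6.74) = 258.7/33.74 = 7.668 mg/L.
Mixed L₀ = (27.0×1.22 + 6.74×130)/(33.74) = 909.1/33.74 = 26.95 mg/L.
Initial deficit D₀ = C_s − DO₀ = 10.5 − 7.668 = 2.832 mg/L.
D(1.14) = [0.387×26.95/(0.662−0.387)](e^(−0.387×1.14) − e^(−0.662×1.14)) + 2.832 e^(−0.662×1.14)
= 37.92 × (0.6433 − 0.4702) + 2.832 × 0.4702 = 7.896 mg/L.
DO = 10.5 − 7.896 = 2.604 mg/L.

DO ≈ 2.60 mg/L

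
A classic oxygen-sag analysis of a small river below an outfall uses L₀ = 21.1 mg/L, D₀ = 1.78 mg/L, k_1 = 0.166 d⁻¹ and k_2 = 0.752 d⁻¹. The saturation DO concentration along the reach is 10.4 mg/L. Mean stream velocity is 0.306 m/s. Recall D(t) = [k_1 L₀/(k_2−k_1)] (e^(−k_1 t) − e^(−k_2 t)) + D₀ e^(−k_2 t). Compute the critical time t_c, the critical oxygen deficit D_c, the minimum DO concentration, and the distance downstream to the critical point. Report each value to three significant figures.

With k_2/k_1 = 4.530 and 1 − D₀(k_2−k_1)/(k_1 L₀) = 0.7022,
t_c = ln(4.530 × 0.7022) / (0.752 − 0.166) = ln(3.181) / 0.5860 = 1.157/0.5860 = 1.975 d.
D_c = (k_1/k_2) L₀ e^(−k_1 t_c) = (0.166/0.752) × 21.1 × e^(−0.166×1.975) = 0.2207 × 21.1 × 0.7205 = 3.356 mg/L.
Minimum DO = C_s − D_c = 10.4 − 3.356 = 7.044 mg/L.
x_c = v t_c = 0.306 m/s × 1.975 d × 86400 s/d = 52210 m ≈ 52.2 km.

t_c ≈ 1.97 d; D_c ≈ 3.36 mg/L; min DO ≈ 7.04 mg/L; x_c ≈ 52.2 km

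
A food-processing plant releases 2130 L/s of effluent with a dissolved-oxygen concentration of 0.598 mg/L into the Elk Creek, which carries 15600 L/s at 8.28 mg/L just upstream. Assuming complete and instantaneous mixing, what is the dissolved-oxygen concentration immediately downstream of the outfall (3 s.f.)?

Flow-weighted mixing: C = (Q_r C_r + Q_w C_w)/(Q_r + Q_w)
= (15600×8.28 + 2130×0.598)/(15600 + 2130) = 130400/17730 = 7.357 mg/L.

7.36 mg/L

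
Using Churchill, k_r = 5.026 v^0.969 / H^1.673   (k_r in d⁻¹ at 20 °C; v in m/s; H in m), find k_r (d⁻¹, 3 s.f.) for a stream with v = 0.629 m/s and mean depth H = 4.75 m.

k_r = 5.026 × 0.629^0.969 / 4.75^1.673 = 5.026 × 0.6381 / 13.56 = 0.2366 d⁻¹.

k_r ≈ 0.237 d⁻¹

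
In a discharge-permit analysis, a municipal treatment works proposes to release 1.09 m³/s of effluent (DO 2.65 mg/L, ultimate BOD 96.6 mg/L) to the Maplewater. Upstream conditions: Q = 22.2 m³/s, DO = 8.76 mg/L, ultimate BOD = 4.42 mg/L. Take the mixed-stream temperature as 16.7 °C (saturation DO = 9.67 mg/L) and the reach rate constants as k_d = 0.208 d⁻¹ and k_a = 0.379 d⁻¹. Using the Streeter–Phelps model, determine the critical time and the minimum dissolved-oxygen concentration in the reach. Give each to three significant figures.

t_c ≈ 2.81 d; minimum DO ≈ 7.00 mg/L

Mixed DO = (22.2×8.76 + 1.09×2.65)/(22.2+1.09) = 197.4/23.29 = 8.474 mg/L.
Mixed L₀ = (22.2×4.42 + 1.09×96.6)/(23.29) = 203.4/23.29 = 8.734 mg/L.
Initial deficit D₀ = C_s − DO₀ = 9.67 − 8.474 = 1.196 mg/L.
t_c = (1/0.1710) ln[(0.379/0.208)(1 − 1.196×0.1710/(0.208×8.734))] = 5.848 × ln(1.617) = 2.810 d.
D_c = (0.208/0.379) × 8.734 × e^(−0.208×2.810) = 0.5488 × 8.734 × 0.5574 = 2.672 mg/L.
Minimum DO = 9.67 − 2.672 = 6.998 mg/L.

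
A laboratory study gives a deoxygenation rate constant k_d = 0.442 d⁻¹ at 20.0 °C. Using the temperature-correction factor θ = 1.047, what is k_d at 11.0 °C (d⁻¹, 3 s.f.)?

k_d(T₂) = k_d(T₁) · θ^(T₂−T₁) = 0.442 × 1.047^(11.0−20.0)
= 0.442 × 1.047^-9.00 = 0.442 × 0.6614 = 0.2923 d⁻¹.

k_d ≈ 0.292 d⁻¹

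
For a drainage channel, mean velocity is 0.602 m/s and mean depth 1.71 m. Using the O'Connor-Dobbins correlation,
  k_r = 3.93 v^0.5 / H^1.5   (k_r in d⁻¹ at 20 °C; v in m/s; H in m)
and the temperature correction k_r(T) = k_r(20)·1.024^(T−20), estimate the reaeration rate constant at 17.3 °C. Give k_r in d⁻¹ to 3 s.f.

k_r(20) = 3.93 × 0.602^0.5 / 1.71^1.5 = 3.93 × 0.7759 / 2.236 = 1.364 d⁻¹.
k_r(17.3) = 1.364 × 1.024^(17.3−20) = 1.364 × 0.9380 = 1.279 d⁻¹.

k_r ≈ 1.28 d⁻¹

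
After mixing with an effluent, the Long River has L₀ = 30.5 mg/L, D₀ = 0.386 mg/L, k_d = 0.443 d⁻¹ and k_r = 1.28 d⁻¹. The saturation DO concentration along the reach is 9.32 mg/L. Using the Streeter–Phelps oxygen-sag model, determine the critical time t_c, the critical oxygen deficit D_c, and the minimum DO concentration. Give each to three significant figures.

t_c ≈ 1.24 d; D_c ≈ 6.10 mg/L; min DO ≈ 3.22 mg/L

With k_r/k_d = 2.889 and 1 − D₀(k_r−k_d)/(k_d L₀) = 0.9761,
t_c = ln(2.889 × 0.9761) / (1.28 − 0.443) = ln(2.820) / 0.8370 = 1.037/0.8370 = 1.239 d.
D_c = (k_d/k_r) L₀ e^(−k_d t_c) = (0.443/1.28) × 30.5 × e^(−0.443×1.239) = 0.3461 × 30.5 × 0.5777 = 6.098 mg/L.
Minimum DO = C_s − D_c = 9.32 − 6.098 = 3.222 mg/L.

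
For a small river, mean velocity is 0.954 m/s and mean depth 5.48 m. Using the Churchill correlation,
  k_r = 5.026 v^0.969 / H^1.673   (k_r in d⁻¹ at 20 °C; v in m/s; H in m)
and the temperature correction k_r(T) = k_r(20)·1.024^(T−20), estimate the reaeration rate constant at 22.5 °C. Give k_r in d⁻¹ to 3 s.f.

k_r(20) = 5.026 × 0.954^0.969 / 5.48^1.673 = 5.026 × 0.9554 / 17.22 = 0.2789 d⁻¹.
k_r(22.5) = 0.2789 × 1.024^(22.5−20) = 0.2789 × 1.061 = 0.2959 d⁻¹.

k_r ≈ 0.296 d⁻¹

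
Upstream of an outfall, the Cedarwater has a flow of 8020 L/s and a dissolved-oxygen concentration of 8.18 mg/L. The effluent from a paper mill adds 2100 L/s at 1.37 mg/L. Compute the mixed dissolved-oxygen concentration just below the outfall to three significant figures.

Flow-weighted mixing: C = (Q_r C_r + Q_w C_w)/(Q_r + Q_w)
= (8020×8.18 + 2100×1.37)/(8020 + 2100) = 68480/10120 = 6.767 mg/L.

6.77 mg/L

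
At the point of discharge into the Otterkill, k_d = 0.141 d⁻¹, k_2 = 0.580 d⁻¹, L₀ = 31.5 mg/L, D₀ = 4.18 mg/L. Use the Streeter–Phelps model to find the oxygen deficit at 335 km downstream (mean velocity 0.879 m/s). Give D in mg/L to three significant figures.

Travel time t = x/v = 335 km / (0.879 m/s) = 335000 m / 0.879 m/s = 381100 s = 4.411 d.
k_d L₀/(k_2−k_d) = 0.141×31.5/(0.580−0.141) = 4.441/0.4390 = 10.12 mg/L.
e^(−k_d t) = e^(−0.141×4.411) = 0.5369; e^(−k_2 t) = e^(−0.580×4.411) = 0.07743.
D = 10.12 × (0.5369 − 0.07743) + 4.18 × 0.07743 = 4.649 + 0.3236 = 4.972 mg/L.

D ≈ 4.97 mg/L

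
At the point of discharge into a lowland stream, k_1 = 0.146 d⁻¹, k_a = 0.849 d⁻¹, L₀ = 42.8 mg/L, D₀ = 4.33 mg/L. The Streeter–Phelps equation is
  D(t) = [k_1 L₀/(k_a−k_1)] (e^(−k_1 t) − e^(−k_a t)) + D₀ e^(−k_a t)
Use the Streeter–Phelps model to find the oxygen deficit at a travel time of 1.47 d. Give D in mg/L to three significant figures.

D ≈ 5.86 mg/L

k_1 L₀/(k_a−k_1) = 0.146×42.8/(0.849−0.146) = 6.249/0.7030 = 8.889 mg/L.
e^(−k_1 t) = e^(−0.146×1.470) = 0.8068; e^(−k_a t) = e^(−0.849×1.470) = 0.2871.
D = 8.889 × (0.8068 − 0.2871) + 4.33 × 0.2871 = 4.620 + 1.243 = 5.863 mg/L.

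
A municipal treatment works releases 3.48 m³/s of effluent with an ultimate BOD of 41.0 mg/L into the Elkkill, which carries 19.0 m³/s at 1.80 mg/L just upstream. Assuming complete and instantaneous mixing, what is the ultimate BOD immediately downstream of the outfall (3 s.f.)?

7.87 mg/L

Flow-weighted mixing: C = (Q_r C_r + Q_w C_w)/(Q_r + Q_w)
= (19.0×1.80 + 3.48×41.0)/(19.0 + 3.48) = 176.9/22.48 = 7.868 mg/L.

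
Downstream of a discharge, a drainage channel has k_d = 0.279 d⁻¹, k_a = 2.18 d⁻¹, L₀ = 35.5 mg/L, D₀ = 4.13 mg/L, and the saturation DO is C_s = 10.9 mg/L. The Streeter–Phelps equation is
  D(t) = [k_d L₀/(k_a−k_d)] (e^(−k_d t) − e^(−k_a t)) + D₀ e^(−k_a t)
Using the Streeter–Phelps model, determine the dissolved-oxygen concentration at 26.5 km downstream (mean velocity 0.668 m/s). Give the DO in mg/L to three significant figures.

DO ≈ 6.71 mg/L

Travel time t = x/v = 26.5 km / (0.668 m/s) = 26500 m / 0.668 m/s = 39670 s = 0.4592 d.
k_d L₀/(k_a−k_d) = 0.279×35.5/(2.18−0.279) = 9.905/1.901 = 5.210 mg/L.
e^(−k_d t) = e^(−0.279×0.4592) = 0.8798; e^(−k_a t) = e^(−2.18×0.4592) = 0.3675.
D = 5.210 × (0.8798 − 0.3675) + 4.13 × 0.3675 = 2.669 + 1.518 = 4.187 mg/L.
DO = C_s − D = 10.9 − 4.187 = 6.713 mg/L.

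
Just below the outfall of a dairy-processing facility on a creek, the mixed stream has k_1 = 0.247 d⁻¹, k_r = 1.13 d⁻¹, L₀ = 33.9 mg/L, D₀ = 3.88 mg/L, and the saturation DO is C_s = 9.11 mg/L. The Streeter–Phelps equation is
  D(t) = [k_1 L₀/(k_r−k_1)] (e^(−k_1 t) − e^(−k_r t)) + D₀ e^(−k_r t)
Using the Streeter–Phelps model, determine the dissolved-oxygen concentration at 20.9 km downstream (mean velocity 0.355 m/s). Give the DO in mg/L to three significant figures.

DO ≈ 3.69 mg/L

Travel time t = x/v = 20.9 km / (0.355 m/s) = 20900 m / 0.355 m/s = 58870 s = 0.6814 d.
k_1 L₀/(k_r−k_1) = 0.247×33.9/(1.13−0.247) = 8.373/0.8830 = 9.483 mg/L.
e^(−k_1 t) = e^(−0.247×0.6814) = 0.8451; e^(−k_r t) = e^(−1.13×0.6814) = 0.4630.
D = 9.483 × (0.8451 − 0.4630) + 3.88 × 0.4630 = 3.623 + 1.797 = 5.420 mg/L.
DO = C_s − D = 9.11 − 5.420 = 3.690 mg/L.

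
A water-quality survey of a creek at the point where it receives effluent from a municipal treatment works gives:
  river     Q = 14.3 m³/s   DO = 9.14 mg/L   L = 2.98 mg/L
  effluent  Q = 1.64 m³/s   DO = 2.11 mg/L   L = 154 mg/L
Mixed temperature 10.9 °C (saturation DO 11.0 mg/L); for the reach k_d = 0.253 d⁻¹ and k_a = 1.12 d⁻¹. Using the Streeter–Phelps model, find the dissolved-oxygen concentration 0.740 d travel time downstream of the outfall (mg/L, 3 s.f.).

DO ≈ 7.75 mg/L

Mixed DO = (14.3×9.14 + 1.64×2.11)/(14.3+1.64) = 134.2/15.94 = 8.417 mg/L.
Mixed L₀ = (14.3×2.98 + 1.64×154)/(15.94) = 295.2/15.94 = 18.52 mg/L.
Initial deficit D₀ = C_s − DO₀ = 11.0 − 8.417 = 2.583 mg/L.
D(0.740) = [0.253×18.52/(1.12−0.253)](e^(−0.253×0.740) − e^(−1.12×0.740)) + 2.583 e^(−1.12×0.740)
= 5.404 × (0.8293 − 0.4366) + 2.583 × 0.4366 = 3.250 mg/L.
DO = 11.0 − 3.250 = 7.750 mg/L.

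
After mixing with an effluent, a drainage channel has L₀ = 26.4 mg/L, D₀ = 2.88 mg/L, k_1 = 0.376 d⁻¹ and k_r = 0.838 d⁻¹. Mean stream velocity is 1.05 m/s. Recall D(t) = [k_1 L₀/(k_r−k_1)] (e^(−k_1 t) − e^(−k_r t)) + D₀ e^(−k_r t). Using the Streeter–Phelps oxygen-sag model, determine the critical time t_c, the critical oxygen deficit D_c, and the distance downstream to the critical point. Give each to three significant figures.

t_c = [1/(k_r−k_1)] ln[(k_r/k_1)(1 − D₀(k_r−k_1)/(k_1 L₀))]
= [1/(0.838−0.376)] ln[(0.838/0.376)(1 − 2.88×0.4620/(0.376×26.4))]
= (1/0.4620) ln[2.229 × 0.8660] = 2.165 × ln(1.930) = 2.165 × 0.6575 = 1.423 d.
L(t_c) = L₀ e^(−k_1 t_c) = 26.4 × 0.5856 = 15.46 mg/L, and at the critical point k_r D_c = k_1 L, so D_c = (0.376/0.838) × 15.46 = 6.937 mg/L.
x_c = v t_c = 1.05 m/s × 1.423 d × 86400 s/d = 129100 m ≈ 129 km.

t_c ≈ 1.42 d; D_c ≈ 6.94 mg/L; x_c ≈ 129 km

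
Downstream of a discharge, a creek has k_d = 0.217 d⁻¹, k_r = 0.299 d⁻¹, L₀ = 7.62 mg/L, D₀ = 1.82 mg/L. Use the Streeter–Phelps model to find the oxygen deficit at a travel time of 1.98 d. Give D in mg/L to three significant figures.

k_d L₀/(k_r−k_d) = 0.217×7.62/(0.299−0.217) = 1.654/0.08200 = 20.17 mg/L.
e^(−k_d t) = e^(−0.217×1.980) = 0.6507; e^(−k_r t) = e^(−0.299×1.980) = 0.5532.
D = 20.17 × (0.6507 − 0.5532) + 1.82 × 0.5532 = 1.967 + 1.007 = 2.973 mg/L.

D ≈ 2.97 mg/L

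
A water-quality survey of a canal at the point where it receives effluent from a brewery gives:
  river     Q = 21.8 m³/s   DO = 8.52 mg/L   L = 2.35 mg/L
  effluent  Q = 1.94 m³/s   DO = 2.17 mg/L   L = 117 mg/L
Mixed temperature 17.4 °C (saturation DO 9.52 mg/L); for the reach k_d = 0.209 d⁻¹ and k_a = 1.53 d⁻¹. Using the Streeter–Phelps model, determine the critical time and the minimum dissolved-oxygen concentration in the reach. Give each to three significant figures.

t_c ≈ 0.212 d; minimum DO ≈ 7.99 mg/L

Mixed DO = (21.8×8.52 + 1.94×2.17)/(21.8+1.94) = 189.9/23.74 = 8.001 mg/L.
Mixed L₀ = (21.8×2.35 + 1.94×117)/(23.74) = 278.2/23.74 = 11.72 mg/L.
Initial deficit D₀ = C_s − DO₀ = 9.52 − 8.001 = 1.519 mg/L.
t_c = (1/1.321) ln[(1.53/0.209)(1 − 1.519×1.321/(0.209×11.72))] = 0.7570 × ln(1.323) = 0.2121 d.
D_c = (0.209/1.53) × 11.72 × e^(−0.209×0.2121) = 0.1366 × 11.72 × 0.9566 = 1.531 mg/L.
Minimum DO = 9.52 − 1.531 = 7.989 mg/L.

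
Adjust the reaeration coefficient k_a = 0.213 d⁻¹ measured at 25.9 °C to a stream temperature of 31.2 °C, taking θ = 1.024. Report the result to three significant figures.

k_a(T₂) = k_a(T₁) · θ^(T₂−T₁) = 0.213 × 1.024^(31.2−25.9)
= 0.213 × 1.024^5.30 = 0.213 × 1.134 = 0.2415 d⁻¹.

k_a ≈ 0.242 d⁻¹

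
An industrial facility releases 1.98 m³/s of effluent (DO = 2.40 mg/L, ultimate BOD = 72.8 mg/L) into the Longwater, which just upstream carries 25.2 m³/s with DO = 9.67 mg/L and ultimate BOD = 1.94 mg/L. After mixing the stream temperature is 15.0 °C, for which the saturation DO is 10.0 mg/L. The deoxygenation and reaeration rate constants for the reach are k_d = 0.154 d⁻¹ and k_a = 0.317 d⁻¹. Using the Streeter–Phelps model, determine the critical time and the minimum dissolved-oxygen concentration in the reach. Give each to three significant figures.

Mixed DO = (25.2×9.67 + 1.98×2.40)/(25.2+1.98) = 248.4/27.18 = 9.140 mg/L.
Mixed L₀ = (25.2×1.94 + 1.98×72.8)/(27.18) = 193.0/27.18 = 7.102 mg/L.
Initial deficit D₀ = C_s − DO₀ = 10.0 − 9.140 = 0.8596 mg/L.
t_c = (1/0.1630) ln[(0.317/0.154)(1 − 0.8596×0.1630/(0.154×7.102))] = 6.135 × ln(1.795) = 3.588 d.
D_c = (0.154/0.317) × 7.102 × e^(−0.154×3.588) = 0.4858 × 7.102 × 0.5755 = 1.985 mg/L.
Minimum DO = 10.0 − 1.985 = 8.015 mg/L.

t_c ≈ 3.59 d; minimum DO ≈ 8.01 mg/L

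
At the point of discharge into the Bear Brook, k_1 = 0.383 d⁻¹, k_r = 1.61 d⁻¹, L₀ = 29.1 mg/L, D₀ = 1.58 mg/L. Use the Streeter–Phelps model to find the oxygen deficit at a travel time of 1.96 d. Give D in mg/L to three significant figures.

k_1 L₀/(k_r−k_1) = 0.383×29.1/(1.61−0.383) = 11.15/1.227 = 9.083 mg/L.
e^(−k_1 t) = e^(−0.383×1.960) = 0.4720; e^(−k_r t) = e^(−1.61×1.960) = 0.04261.
D = 9.083 × (0.4720 − 0.04261) + 1.58 × 0.04261 = 3.901 + 0.06733 = 3.968 mg/L.

D ≈ 3.97 mg/L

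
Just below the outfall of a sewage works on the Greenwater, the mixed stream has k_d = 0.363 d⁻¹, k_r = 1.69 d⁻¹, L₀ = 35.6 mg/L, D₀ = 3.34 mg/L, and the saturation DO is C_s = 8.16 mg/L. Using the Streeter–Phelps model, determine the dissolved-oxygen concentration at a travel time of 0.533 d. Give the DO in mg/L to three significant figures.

DO ≈ 2.73 mg/L

k_d L₀/(k_r−k_d) = 0.363×35.6/(1.69−0.363) = 12.92/1.327 = 9.738 mg/L.
e^(−k_d t) = e^(−0.363×0.5330) = 0.8241; e^(−k_r t) = e^(−1.69×0.5330) = 0.4063.
D = 9.738 × (0.8241 − 0.4063) + 3.34 × 0.4063 = 4.069 + 1.357 = 5.426 mg/L.
DO = C_s − D = 8.16 − 5.426 = 2.734 mg/L.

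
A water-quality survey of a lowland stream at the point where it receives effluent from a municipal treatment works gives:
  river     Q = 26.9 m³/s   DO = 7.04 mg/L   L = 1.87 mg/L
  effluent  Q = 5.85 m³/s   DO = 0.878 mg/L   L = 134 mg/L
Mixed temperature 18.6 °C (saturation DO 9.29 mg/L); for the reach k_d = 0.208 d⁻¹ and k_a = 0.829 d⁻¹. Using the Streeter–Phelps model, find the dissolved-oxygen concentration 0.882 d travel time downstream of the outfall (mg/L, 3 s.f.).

DO ≈ 4.68 mg/L

Mixed DO = (26.9×7.04 + 5.85×0.878)/(26.9+5.85) = 194.5/32.75 = 5.939 mg/L.
Mixed L₀ = (26.9×1.87 + 5.85×134)/(32.75) = 834.2/32.75 = 25.47 mg/L.
Initial deficit D₀ = C_s − DO₀ = 9.29 − 5.939 = 3.351 mg/L.
D(0.882) = [0.208×25.47/(0.829−0.208)](e^(−0.208×0.882) − e^(−0.829×0.882)) + 3.351 e^(−0.829×0.882)
= 8.532 × (0.8324 − 0.4813) + 3.351 × 0.4813 = 4.608 mg/L.
DO = 9.29 − 4.608 = 4.682 mg/L.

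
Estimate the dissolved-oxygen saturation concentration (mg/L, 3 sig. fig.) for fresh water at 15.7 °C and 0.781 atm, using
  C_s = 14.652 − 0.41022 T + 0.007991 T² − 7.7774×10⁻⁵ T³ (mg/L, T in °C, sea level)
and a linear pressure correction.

C_s ≈ 7.72 mg/L

At sea level: C_s = 14.652 − 0.41022×15.7 + 0.007991×15.7² − 7.7774×10⁻⁵×15.7³ = 9.880 mg/L.
Pressure correction: C_s' = 9.880 × 0.781 = 7.716 mg/L.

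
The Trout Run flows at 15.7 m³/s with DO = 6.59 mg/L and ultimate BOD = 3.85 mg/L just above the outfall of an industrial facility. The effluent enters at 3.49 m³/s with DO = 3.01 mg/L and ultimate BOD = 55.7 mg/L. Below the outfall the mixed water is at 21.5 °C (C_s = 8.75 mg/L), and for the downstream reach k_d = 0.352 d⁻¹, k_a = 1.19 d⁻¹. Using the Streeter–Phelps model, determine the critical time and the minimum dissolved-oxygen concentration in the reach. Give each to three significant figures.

Mixed DO = (15.7×6.59 + 3.49×3.01)/(15.7+3.49) = 114.0/19.19 = 5.939 mg/L.
Mixed L₀ = (15.7×3.85 + 3.49×55.7)/(19.19) = 254.8/19.19 = 13.28 mg/L.
Initial deficit D₀ = C_s − DO₀ = 8.75 − 5.939 = 2.811 mg/L.
t_c = (1/0.8380) ln[(1.19/0.352)(1 − 2.811×0.8380/(0.352×13.28))] = 1.193 × ln(1.677) = 0.6170 d.
D_c = (0.352/1.19) × 13.28 × e^(−0.352×0.6170) = 0.2958 × 13.28 × 0.8048 = 3.161 mg/L.
Minimum DO = 8.75 − 3.161 = 5.589 mg/L.

t_c ≈ 0.617 d; minimum DO ≈ 5.59 mg/L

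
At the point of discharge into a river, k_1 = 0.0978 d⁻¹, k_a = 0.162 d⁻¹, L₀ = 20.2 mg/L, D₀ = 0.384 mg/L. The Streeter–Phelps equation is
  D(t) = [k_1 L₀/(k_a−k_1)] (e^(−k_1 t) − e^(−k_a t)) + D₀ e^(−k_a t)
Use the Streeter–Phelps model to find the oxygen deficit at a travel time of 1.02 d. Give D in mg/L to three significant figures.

k_1 L₀/(k_a−k_1) = 0.0978×20.2/(0.162−0.0978) = 1.976/0.06420 = 30.77 mg/L.
e^(−k_1 t) = e^(−0.0978×1.020) = 0.9051; e^(−k_a t) = e^(−0.162×1.020) = 0.8477.
D = 30.77 × (0.9051 − 0.8477) + 0.384 × 0.8477 = 1.765 + 0.3255 = 2.091 mg/L.

D ≈ 2.09 mg/L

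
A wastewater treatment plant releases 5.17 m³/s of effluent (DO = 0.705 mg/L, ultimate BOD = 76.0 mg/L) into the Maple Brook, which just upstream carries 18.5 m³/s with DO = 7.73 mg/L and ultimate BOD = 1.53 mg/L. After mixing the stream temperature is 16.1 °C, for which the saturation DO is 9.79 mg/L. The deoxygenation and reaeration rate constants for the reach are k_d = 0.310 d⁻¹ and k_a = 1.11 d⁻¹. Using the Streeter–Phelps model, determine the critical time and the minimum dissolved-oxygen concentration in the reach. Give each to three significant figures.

t_c ≈ 0.674 d; minimum DO ≈ 5.76 mg/L

Mixed DO = (18.5×7.73 + 5.17×0.705)/(18.5+5.17) = 146.6/23.67 = 6.196 mg/L.
Mixed L₀ = (18.5×1.53 + 5.17×76.0)/(23.67) = 421.2/23.67 = 17.80 mg/L.
Initial deficit D₀ = C_s − DO₀ = 9.79 − 6.196 = 3.594 mg/L.
t_c = (1/0.8000) ln[(1.11/0.310)(1 − 3.594×0.8000/(0.310×17.80))] = 1.250 × ln(1.714) = 0.6737 d.
D_c = (0.310/1.11) × 17.80 × e^(−0.310×0.6737) = 0.2793 × 17.80 × 0.8115 = 4.033 mg/L.
Minimum DO = 9.79 − 4.033 = 5.757 mg/L.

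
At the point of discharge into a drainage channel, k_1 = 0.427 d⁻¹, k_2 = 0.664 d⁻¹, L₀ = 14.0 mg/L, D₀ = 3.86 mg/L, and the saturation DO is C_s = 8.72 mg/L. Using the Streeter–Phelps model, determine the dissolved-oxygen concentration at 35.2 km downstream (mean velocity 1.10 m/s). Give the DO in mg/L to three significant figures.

Travel time t = x/v = 35.2 km / (1.10 m/s) = 35200 m / 1.10 m/s = 32000 s = 0.3704 d.
k_1 L₀/(k_2−k_1) = 0.427×14.0/(0.664−0.427) = 5.978/0.2370 = 25.22 mg/L.
e^(−k_1 t) = e^(−0.427×0.3704) = 0.8537; e^(−k_2 t) = e^(−0.664×0.3704) = 0.7820.
D = 25.22 × (0.8537 − 0.7820) + 3.86 × 0.7820 = 1.810 + 3.018 = 4.828 mg/L.
DO = C_s − D = 8.72 − 4.828 = 3.892 mg/L.

DO ≈ 3.89 mg/L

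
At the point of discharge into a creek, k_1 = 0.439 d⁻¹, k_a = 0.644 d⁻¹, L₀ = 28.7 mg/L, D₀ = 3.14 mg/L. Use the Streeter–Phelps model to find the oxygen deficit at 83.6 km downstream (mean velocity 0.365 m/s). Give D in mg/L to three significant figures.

Travel time t = x/v = 83.6 km / (0.365 m/s) = 83600 m / 0.365 m/s = 229000 s = 2.651 d.
k_1 L₀/(k_a−k_1) = 0.439×28.7/(0.644−0.439) = 12.60/0.2050 = 61.46 mg/L.
e^(−k_1 t) = e^(−0.439×2.651) = 0.3123; e^(−k_a t) = e^(−0.644×2.651) = 0.1814.
D = 61.46 × (0.3123 − 0.1814) + 3.14 × 0.1814 = 8.047 + 0.5695 = 8.617 mg/L.

D ≈ 8.62 mg/L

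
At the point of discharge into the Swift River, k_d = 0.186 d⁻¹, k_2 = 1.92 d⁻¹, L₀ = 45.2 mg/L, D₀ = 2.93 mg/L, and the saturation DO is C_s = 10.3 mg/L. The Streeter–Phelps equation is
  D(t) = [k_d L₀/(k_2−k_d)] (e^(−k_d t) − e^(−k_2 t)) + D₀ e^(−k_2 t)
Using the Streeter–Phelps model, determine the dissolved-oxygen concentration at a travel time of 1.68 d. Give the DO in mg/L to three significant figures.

k_d L₀/(k_2−k_d) = 0.186×45.2/(1.92−0.186) = 8.407/1.734 = 4.848 mg/L.
e^(−k_d t) = e^(−0.186×1.680) = 0.7316; e^(−k_2 t) = e^(−1.92×1.680) = 0.03973.
D = 4.848 × (0.7316 − 0.03973) + 2.93 × 0.03973 = 3.355 + 0.1164 = 3.471 mg/L.
DO = C_s − D = 10.3 − 3.471 = 6.829 mg/L.

DO ≈ 6.83 mg/L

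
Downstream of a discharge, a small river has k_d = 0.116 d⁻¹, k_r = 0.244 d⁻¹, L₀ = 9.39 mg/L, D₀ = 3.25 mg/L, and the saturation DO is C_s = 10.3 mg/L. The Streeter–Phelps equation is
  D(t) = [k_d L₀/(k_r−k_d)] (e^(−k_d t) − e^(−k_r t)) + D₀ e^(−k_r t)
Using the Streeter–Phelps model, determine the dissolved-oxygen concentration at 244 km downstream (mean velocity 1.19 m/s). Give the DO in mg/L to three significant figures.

DO ≈ 6.79 mg/L

Travel time t = x/v = 244 km / (1.19 m/s) = 244000 m / 1.19 m/s = 205000 s = 2.373 d.
k_d L₀/(k_r−k_d) = 0.116×9.39/(0.244−0.116) = 1.089/0.1280 = 8.510 mg/L.
e^(−k_d t) = e^(−0.116×2.373) = 0.7594; e^(−k_r t) = e^(−0.244×2.373) = 0.5604.
D = 8.510 × (0.7594 − 0.5604) + 3.25 × 0.5604 = 1.693 + 1.821 = 3.514 mg/L.
DO = C_s − D = 10.3 − 3.514 = 6.786 mg/L.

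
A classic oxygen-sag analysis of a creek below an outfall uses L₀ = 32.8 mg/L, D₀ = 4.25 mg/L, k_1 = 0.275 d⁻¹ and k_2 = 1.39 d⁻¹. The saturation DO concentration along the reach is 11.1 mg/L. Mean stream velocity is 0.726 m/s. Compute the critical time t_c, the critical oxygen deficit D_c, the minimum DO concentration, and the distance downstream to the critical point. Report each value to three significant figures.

t_c = [1/(k_2−k_1)] ln[(k_2/k_1)(1 − D₀(k_2−k_1)/(k_1 L₀))]
= [1/(1.39−0.275)] ln[(1.39/0.275)(1 − 4.25×1.115/(0.275×32.8))]
= (1/1.115) ln[5.055 × 0.4746] = 0.8969 × ln(2.399) = 0.8969 × 0.8751 = 0.7848 d.
D_c = (k_1/k_2) L₀ e^(−k_1 t_c) = (0.275/1.39) × 32.8 × e^(−0.275×0.7848) = 0.1978 × 32.8 × 0.8059 = 5.229 mg/L.
Minimum DO = C_s − D_c = 11.1 − 5.229 = 5.871 mg/L.
x_c = v t_c = 0.726 m/s × 0.7848 d × 86400 s/d = 49230 m ≈ 49.2 km.

t_c ≈ 0.785 d; D_c ≈ 5.23 mg/L; min DO ≈ 5.87 mg/L; x_c ≈ 49.2 km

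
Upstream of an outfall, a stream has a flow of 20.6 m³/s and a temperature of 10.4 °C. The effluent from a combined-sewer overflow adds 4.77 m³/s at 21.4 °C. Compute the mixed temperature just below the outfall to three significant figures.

12.5 °C

Flow-weighted mixing: C = (Q_r C_r + Q_w C_w)/(Q_r + Q_w)
= (20.6×10.4 + 4.77×21.4)/(20.6 + 4.77) = 316.3/25.37 = 12.47 °C.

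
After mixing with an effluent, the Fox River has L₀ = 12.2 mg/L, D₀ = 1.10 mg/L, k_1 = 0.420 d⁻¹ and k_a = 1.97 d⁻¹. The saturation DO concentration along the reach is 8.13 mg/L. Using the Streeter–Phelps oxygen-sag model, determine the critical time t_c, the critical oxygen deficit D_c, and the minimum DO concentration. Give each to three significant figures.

With k_a/k_1 = 4.690 and 1 − D₀(k_a−k_1)/(k_1 L₀) = 0.6673,
t_c = ln(4.690 × 0.6673) / (1.97 − 0.420) = ln(3.130) / 1.550 = 1.141/1.550 = 0.7361 d.
D_c = (k_1/k_a) L₀ e^(−k_1 t_c) = (0.420/1.97) × 12.2 × e^(−0.420×0.7361) = 0.2132 × 12.2 × 0.7341 = 1.909 mg/L.
Minimum DO = C_s − D_c = 8.13 − 1.909 = 6.221 mg/L.

t_c ≈ 0.736 d; D_c ≈ 1.91 mg/L; min DO ≈ 6.22 mg/L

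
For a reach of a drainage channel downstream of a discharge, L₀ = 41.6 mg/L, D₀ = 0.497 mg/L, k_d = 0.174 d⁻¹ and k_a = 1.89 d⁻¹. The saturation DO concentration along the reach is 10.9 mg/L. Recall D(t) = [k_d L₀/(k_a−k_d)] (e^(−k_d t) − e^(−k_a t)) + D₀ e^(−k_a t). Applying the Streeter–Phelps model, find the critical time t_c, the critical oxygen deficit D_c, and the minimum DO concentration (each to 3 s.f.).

t_c ≈ 1.32 d; D_c ≈ 3.05 mg/L; min DO ≈ 7.85 mg/L

With k_a/k_d = 10.86 and 1 − D₀(k_a−k_d)/(k_d L₀) = 0.8822,
t_c = ln(10.86 × 0.8822) / (1.89 − 0.174) = ln(9.582) / 1.716 = 2.260/1.716 = 1.317 d.
D_c = (k_d/k_a) L₀ e^(−k_d t_c) = (0.174/1.89) × 41.6 × e^(−0.174×1.317) = 0.09206 × 41.6 × 0.7952 = 3.046 mg/L.
Minimum DO = C_s − D_c = 10.9 − 3.046 = 7.854 mg/L.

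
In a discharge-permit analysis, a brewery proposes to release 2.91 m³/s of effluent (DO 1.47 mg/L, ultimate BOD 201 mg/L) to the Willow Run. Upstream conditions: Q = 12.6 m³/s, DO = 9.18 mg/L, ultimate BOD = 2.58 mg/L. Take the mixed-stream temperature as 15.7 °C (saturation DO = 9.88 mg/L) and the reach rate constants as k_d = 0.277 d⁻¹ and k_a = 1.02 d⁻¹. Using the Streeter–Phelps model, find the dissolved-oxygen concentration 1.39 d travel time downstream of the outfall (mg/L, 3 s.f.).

Mixed DO = (12.6×9.18 + 2.91×1.47)/(12.6+2.91) = 119.9/15.51 = 7.733 mg/L.
Mixed L₀ = (12.6×2.58 + 2.91×201)/(15.51) = 617.4/15.51 = 39.81 mg/L.
Initial deficit D₀ = C_s − DO₀ = 9.88 − 7.733 = 2.147 mg/L.
D(1.39) = [0.277×39.81/(1.02−0.277)](e^(−0.277×1.39) − e^(−1.02×1.39)) + 2.147 e^(−1.02×1.39)
= 14.84 × (0.6804 − 0.2422) + 2.147 × 0.2422 = 7.023 mg/L.
DO = 9.88 − 7.023 = 2.857 mg/L.

DO ≈ 2.86 mg/L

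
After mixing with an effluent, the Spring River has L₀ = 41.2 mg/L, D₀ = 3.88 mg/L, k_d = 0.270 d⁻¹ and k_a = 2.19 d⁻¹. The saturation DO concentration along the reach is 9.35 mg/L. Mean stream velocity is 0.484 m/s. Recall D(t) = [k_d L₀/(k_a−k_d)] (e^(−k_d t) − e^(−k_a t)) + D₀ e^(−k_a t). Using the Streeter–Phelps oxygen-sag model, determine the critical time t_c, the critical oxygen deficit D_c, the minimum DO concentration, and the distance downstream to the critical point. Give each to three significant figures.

t_c ≈ 0.513 d; D_c ≈ 4.42 mg/L; min DO ≈ 4.93 mg/L; x_c ≈ 21.5 km

With k_a/k_d = 8.111 and 1 − D₀(k_a−k_d)/(k_d L₀) = 0.3303,
t_c = ln(8.111 × 0.3303) / (2.19 − 0.270) = ln(2.679) / 1.920 = 0.9855/1.920 = 0.5133 d.
L(t_c) = L₀ e^(−k_d t_c) = 41.2 × 0.8706 = 35.87 mg/L, and at the critical point k_a D_c = k_d L, so D_c = (0.270/2.19) × 35.87 = 4.422 mg/L.
Minimum DO = C_s − D_c = 9.35 − 4.422 = 4.928 mg/L.
x_c = v t_c = 0.484 m/s × 0.5133 d × 86400 s/d = 21460 m ≈ 21.5 km.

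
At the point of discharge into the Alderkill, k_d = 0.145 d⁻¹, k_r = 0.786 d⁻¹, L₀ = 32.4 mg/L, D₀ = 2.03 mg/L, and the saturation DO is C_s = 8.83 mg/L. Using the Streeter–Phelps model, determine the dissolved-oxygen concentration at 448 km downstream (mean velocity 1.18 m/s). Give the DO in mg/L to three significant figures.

Travel time t = x/v = 448 km / (1.18 m/s) = 448000 m / 1.18 m/s = 379700 s = 4.394 d.
k_d L₀/(k_r−k_d) = 0.145×32.4/(0.786−0.145) = 4.698/0.6410 = 7.329 mg/L.
e^(−k_d t) = e^(−0.145×4.394) = 0.5288; e^(−k_r t) = e^(−0.786×4.394) = 0.03162.
D = 7.329 × (0.5288 − 0.03162) + 2.03 × 0.03162 = 3.644 + 0.06420 = 3.708 mg/L.
DO = C_s − D = 8.83 − 3.708 = 5.122 mg/L.

DO ≈ 5.12 mg/L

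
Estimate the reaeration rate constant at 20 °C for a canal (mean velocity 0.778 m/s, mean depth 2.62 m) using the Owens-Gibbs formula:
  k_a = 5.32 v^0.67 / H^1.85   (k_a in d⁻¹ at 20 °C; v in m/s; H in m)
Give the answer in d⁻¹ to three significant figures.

k_a ≈ 0.757 d⁻¹

k_a = 5.32 × 0.778^0.67 / 2.62^1.85 = 5.32 × 0.8452 / 5.941 = 0.7569 d⁻¹.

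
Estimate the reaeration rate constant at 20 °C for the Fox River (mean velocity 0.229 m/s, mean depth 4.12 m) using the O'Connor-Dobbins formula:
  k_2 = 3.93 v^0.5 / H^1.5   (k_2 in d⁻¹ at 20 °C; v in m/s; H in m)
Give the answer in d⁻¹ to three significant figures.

k_2 ≈ 0.225 d⁻¹

k_2 = 3.93 × 0.229^0.5 / 4.12^1.5 = 3.93 × 0.4785 / 8.363 = 0.2249 d⁻¹.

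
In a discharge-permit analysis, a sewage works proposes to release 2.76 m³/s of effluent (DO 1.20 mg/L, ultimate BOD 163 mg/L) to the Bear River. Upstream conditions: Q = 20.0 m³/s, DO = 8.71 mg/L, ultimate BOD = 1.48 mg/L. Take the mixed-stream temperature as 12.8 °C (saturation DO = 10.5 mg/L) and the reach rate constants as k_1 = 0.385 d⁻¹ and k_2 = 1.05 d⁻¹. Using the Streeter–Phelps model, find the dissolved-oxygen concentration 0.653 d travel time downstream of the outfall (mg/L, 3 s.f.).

Mixed DO = (20.0×8.71 + 2.76×1.20)/(20.0+2.76) = 177.5/22.76 = 7.799 mg/L.
Mixed L₀ = (20.0×1.48 + 2.76×163)/(22.76) = 479.5/22.76 = 21.07 mg/L.
Initial deficit D₀ = C_s − DO₀ = 10.5 − 7.799 = 2.701 mg/L.
D(0.653) = [0.385×21.07/(1.05−0.385)](e^(−0.385×0.653) − e^(−1.05×0.653)) + 2.701 e^(−1.05×0.653)
= 12.20 × (0.7777 − 0.5038) + 2.701 × 0.5038 = 4.702 mg/L.
DO = 10.5 − 4.702 = 5.798 mg/L.

DO ≈ 5.80 mg/L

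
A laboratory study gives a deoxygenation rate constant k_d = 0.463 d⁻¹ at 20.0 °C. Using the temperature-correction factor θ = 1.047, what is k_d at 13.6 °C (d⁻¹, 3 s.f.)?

k_d(T₂) = k_d(T₁) · θ^(T₂−T₁) = 0.463 × 1.047^(13.6−20.0)
= 0.463 × 1.047^-6.40 = 0.463 × 0.7453 = 0.3451 d⁻¹.

k_d ≈ 0.345 d⁻¹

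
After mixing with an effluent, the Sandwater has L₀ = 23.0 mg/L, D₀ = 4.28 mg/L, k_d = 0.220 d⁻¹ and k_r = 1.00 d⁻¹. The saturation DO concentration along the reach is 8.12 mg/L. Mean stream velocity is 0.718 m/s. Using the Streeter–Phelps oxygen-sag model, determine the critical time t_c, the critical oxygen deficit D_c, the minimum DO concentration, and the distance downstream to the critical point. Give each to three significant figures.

t_c = [1/(k_r−k_d)] ln[(k_r/k_d)(1 − D₀(k_r−k_d)/(k_d L₀))]
= [1/(1.00−0.220)] ln[(1.00/0.220)(1 − 4.28×0.7800/(0.220×23.0))]
= (1/0.7800) ln[4.545 × 0.3402] = 1.282 × ln(1.547) = 1.282 × 0.4360 = 0.5590 d.
D_c = (k_d/k_r) L₀ e^(−k_d t_c) = (0.220/1.00) × 23.0 × e^(−0.220×0.5590) = 0.2200 × 23.0 × 0.8843 = 4.474 mg/L.
Minimum DO = C_s − D_c = 8.12 − 4.474 = 3.646 mg/L.
x_c = v t_c = 0.718 m/s × 0.5590 d × 86400 s/d = 34680 m ≈ 34.7 km.

t_c ≈ 0.559 d; D_c ≈ 4.47 mg/L; min DO ≈ 3.65 mg/L; x_c ≈ 34.7 km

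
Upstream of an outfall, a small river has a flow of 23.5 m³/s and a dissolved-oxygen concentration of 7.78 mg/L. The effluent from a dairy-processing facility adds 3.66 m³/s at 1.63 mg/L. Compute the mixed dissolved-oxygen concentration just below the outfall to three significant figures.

6.95 mg/L

Flow-weighted mixing: C = (Q_r C_r + Q_w C_w)/(Q_r + Q_w)
= (23.5×7.78 + 3.66×1.63)/(23.5 + 3.66) = 188.8/27.16 = 6.951 mg/L.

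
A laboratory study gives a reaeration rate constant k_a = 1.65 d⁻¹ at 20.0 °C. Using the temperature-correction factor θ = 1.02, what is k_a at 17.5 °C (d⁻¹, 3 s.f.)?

k_a(T₂) = k_a(T₁) · θ^(T₂−T₁) = 1.65 × 1.02^(17.5−20.0)
= 1.65 × 1.02^-2.50 = 1.65 × 0.9517 = 1.570 d⁻¹.

k_a ≈ 1.57 d⁻¹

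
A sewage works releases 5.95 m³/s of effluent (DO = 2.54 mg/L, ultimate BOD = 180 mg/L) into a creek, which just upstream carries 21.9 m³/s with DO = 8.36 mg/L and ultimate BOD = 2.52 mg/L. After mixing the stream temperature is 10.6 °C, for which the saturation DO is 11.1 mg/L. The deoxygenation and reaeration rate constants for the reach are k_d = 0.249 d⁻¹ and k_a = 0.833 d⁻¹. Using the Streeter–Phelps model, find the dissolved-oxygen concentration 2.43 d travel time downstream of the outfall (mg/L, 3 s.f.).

DO ≈ 3.44 mg/L

Mixed DO = (21.9×8.36 + 5.95×2.54)/(21.9+5.95) = 198.2/27.85 = 7.117 mg/L.
Mixed L₀ = (21.9×2.52 + 5.95×180)/(27.85) = 1126/27.85 = 40.44 mg/L.
Initial deficit D₀ = C_s − DO₀ = 11.1 − 7.117 = 3.983 mg/L.
D(2.43) = [0.249×40.44/(0.833−0.249)](e^(−0.249×2.43) − e^(−0.833×2.43)) + 3.983 e^(−0.833×2.43)
= 17.24 × (0.5460 − 0.1321) + 3.983 × 0.1321 = 7.663 mg/L.
DO = 11.1 − 7.663 = 3.437 mg/L.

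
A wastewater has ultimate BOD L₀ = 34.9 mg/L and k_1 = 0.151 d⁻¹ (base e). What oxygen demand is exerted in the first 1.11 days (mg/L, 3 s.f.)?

y ≈ 5.39 mg/L

y_t = L₀(1 − e^(−k_1 t)) = 34.9 × (1 − e^(−0.151×1.11))
= 34.9 × (1 − 0.8457) = 34.9 × 0.1543 = 5.386 mg/L.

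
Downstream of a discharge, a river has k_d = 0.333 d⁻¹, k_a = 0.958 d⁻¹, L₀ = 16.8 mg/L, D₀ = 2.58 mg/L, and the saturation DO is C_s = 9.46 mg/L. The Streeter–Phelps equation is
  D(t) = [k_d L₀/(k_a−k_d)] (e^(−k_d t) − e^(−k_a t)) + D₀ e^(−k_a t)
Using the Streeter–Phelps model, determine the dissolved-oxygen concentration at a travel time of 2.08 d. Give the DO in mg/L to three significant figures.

k_d L₀/(k_a−k_d) = 0.333×16.8/(0.958−0.333) = 5.594/0.6250 = 8.951 mg/L.
e^(−k_d t) = e^(−0.333×2.080) = 0.5003; e^(−k_a t) = e^(−0.958×2.080) = 0.1363.
D = 8.951 × (0.5003 − 0.1363) + 2.58 × 0.1363 = 3.257 + 0.3517 = 3.609 mg/L.
DO = C_s − D = 9.46 − 3.609 = 5.851 mg/L.

DO ≈ 5.85 mg/L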